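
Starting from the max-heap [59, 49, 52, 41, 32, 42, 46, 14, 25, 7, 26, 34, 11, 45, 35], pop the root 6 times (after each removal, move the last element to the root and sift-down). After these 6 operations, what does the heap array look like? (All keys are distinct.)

[41, 35, 34, 25, 32, 26, 11, 14, 7]

extract-max #1 returns 59:
  remove root 59; move last element 35 to root → [35, 49, 52, 41, 32, 42, 46, 14, 25, 7, 26, 34, 11, 45]
  35 vs larger child 52 at index 2, swap → [52, 49, 35, 41, 32, 42, 46, 14, 25, 7, 26, 34, 11, 45]
  35 vs larger child 46 at index 6, swap → [52, 49, 46, 41, 32, 42, 35, 14, 25, 7, 26, 34, 11, 45]
  35 vs only child 45 at index 13, swap → [52, 49, 46, 41, 32, 42, 45, 14, 25, 7, 26, 34, 11, 35]
extract-max #2 returns 52:
  remove root 52; move last element 35 to root → [35, 49, 46, 41, 32, 42, 45, 14, 25, 7, 26, 34, 11]
  35 vs larger child 49 at index 1, swap → [49, 35, 46, 41, 32, 42, 45, 14, 25, 7, 26, 34, 11]
  35 vs larger child 41 at index 3, swap → [49, 41, 46, 35, 32, 42, 45, 14, 25, 7, 26, 34, 11]
extract-max #3 returns 49:
  remove root 49; move last element 11 to root → [11, 41, 46, 35, 32, 42, 45, 14, 25, 7, 26, 34]
  11 vs larger child 46 at index 2, swap → [46, 41, 11, 35, 32, 42, 45, 14, 25, 7, 26, 34]
  11 vs larger child 45 at index 6, swap → [46, 41, 45, 35, 32, 42, 11, 14, 25, 7, 26, 34]
extract-max #4 returns 46:
  remove root 46; move last element 34 to root → [34, 41, 45, 35, 32, 42, 11, 14, 25, 7, 26]
  34 vs larger child 45 at index 2, swap → [45, 41, 34, 35, 32, 42, 11, 14, 25, 7, 26]
  34 vs larger child 42 at index 5, swap → [45, 41, 42, 35, 32, 34, 11, 14, 25, 7, 26]
extract-max #5 returns 45:
  remove root 45; move last element 26 to root → [26, 41, 42, 35, 32, 34, 11, 14, 25, 7]
  26 vs larger child 42 at index 2, swap → [42, 41, 26, 35, 32, 34, 11, 14, 25, 7]
  26 vs larger child 34 at index 5, swap → [42, 41, 34, 35, 32, 26, 11, 14, 25, 7]
extract-max #6 returns 42:
  remove root 42; move last element 7 to root → [7, 41, 34, 35, 32, 26, 11, 14, 25]
  7 vs larger child 41 at index 1, swap → [41, 7, 34, 35, 32, 26, 11, 14, 25]
  7 vs larger child 35 at index 3, swap → [41, 35, 34, 7, 32, 26, 11, 14, 25]
  7 vs larger child 25 at index 8, swap → [41, 35, 34, 25, 32, 26, 11, 14, 7]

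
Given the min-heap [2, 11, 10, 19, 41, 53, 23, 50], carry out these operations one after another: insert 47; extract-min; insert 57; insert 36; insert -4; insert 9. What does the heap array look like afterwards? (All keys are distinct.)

[-4, 10, 9, 19, 11, 23, 47, 50, 57, 41, 36, 53]

insert 47:
  append 47 at index 8 → [2, 11, 10, 19, 41, 53, 23, 50, 47] (no swap needed)
extract-min → returns 2:
  remove root 2; move last element 47 to root → [47, 11, 10, 19, 41, 53, 23, 50]
  47 vs smaller child 10 at index 2, swap → [10, 11, 47, 19, 41, 53, 23, 50]
  47 vs smaller child 23 at index 6, swap → [10, 11, 23, 19, 41, 53, 47, 50]
insert 57:
  append 57 at index 8 → [10, 11, 23, 19, 41, 53, 47, 50, 57] (no swap needed)
insert 36:
  append 36 at index 9 → [10, 11, 23, 19, 41, 53, 47, 50, 57, 36]
  36 < parent 41 at index 4, swap → [10, 11, 23, 19, 36, 53, 47, 50, 57, 41]
insert -4:
  append -4 at index 10 → [10, 11, 23, 19, 36, 53, 47, 50, 57, 41, -4]
  -4 < parent 36 at index 4, swap → [10, 11, 23, 19, -4, 53, 47, 50, 57, 41, 36]
  -4 < parent 11 at index 1, swap → [10, -4, 23, 19, 11, 53, 47, 50, 57, 41, 36]
  -4 < parent 10 at index 0, swap → [-4, 10, 23, 19, 11, 53, 47, 50, 57, 41, 36]
insert 9:
  append 9 at index 11 → [-4, 10, 23, 19, 11, 53, 47, 50, 57, 41, 36, 9]
  9 < parent 53 at index 5, swap → [-4, 10, 23, 19, 11, 9, 47, 50, 57, 41, 36, 53]
  9 < parent 23 at index 2, swap → [-4, 10, 9, 19, 11, 23, 47, 50, 57, 41, 36, 53]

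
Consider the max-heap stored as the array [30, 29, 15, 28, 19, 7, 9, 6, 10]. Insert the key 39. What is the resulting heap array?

[39, 30, 15, 28, 29, 7, 9, 6, 10, 19]

append 39 at index 9 → [30, 29, 15, 28, 19, 7, 9, 6, 10, 39]
39 > parent 19 at index 4, swap → [30, 29, 15, 28, 39, 7, 9, 6, 10, 19]
39 > parent 29 at index 1, swap → [30, 39, 15, 28, 29, 7, 9, 6, 10, 19]
39 > parent 30 at index 0, swap → [39, 30, 15, 28, 29, 7, 9, 6, 10, 19]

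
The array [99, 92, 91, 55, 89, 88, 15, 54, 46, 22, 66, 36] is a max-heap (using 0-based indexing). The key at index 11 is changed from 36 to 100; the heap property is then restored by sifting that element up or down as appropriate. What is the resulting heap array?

set index 11 from 36 to 100 → [99, 92, 91, 55, 89, 88, 15, 54, 46, 22, 66, 100]
100 > parent 88 at index 5, swap → [99, 92, 91, 55, 89, 100, 15, 54, 46, 22, 66, 88]
100 > parent 91 at index 2, swap → [99, 92, 100, 55, 89, 91, 15, 54, 46, 22, 66, 88]
100 > parent 99 at index 0, swap → [100, 92, 99, 55, 89, 91, 15, 54, 46, 22, 66, 88]

[100, 92, 99, 55, 89, 91, 15, 54, 46, 22, 66, 88]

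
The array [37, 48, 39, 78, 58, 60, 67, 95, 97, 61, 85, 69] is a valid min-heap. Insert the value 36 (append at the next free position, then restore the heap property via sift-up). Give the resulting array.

append 36 at index 12 → [37, 48, 39, 78, 58, 60, 67, 95, 97, 61, 85, 69, 36]
36 < parent 60 at index 5, swap → [37, 48, 39, 78, 58, 36, 67, 95, 97, 61, 85, 69, 60]
36 < parent 39 at index 2, swap → [37, 48, 36, 78, 58, 39, 67, 95, 97, 61, 85, 69, 60]
36 < parent 37 at index 0, swap → [36, 48, 37, 78, 58, 39, 67, 95, 97, 61, 85, 69, 60]

[36, 48, 37, 78, 58, 39, 67, 95, 97, 61, 85, 69, 60]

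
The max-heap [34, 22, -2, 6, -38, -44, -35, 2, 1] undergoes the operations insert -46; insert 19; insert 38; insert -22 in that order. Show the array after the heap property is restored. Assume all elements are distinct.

[38, 22, 34, 6, 19, -2, -35, 2, 1, -46, -38, -44, -22]

insert -46:
  append -46 at index 9 → [34, 22, -2, 6, -38, -44, -35, 2, 1, -46] (no swap needed)
insert 19:
  append 19 at index 10 → [34, 22, -2, 6, -38, -44, -35, 2, 1, -46, 19]
  19 > parent -38 at index 4, swap → [34, 22, -2, 6, 19, -44, -35, 2, 1, -46, -38]
insert 38:
  append 38 at index 11 → [34, 22, -2, 6, 19, -44, -35, 2, 1, -46, -38, 38]
  38 > parent -44 at index 5, swap → [34, 22, -2, 6, 19, 38, -35, 2, 1, -46, -38, -44]
  38 > parent -2 at index 2, swap → [34, 22, 38, 6, 19, -2, -35, 2, 1, -46, -38, -44]
  38 > parent 34 at index 0, swap → [38, 22, 34, 6, 19, -2, -35, 2, 1, -46, -38, -44]
insert -22:
  append -22 at index 12 → [38, 22, 34, 6, 19, -2, -35, 2, 1, -46, -38, -44, -22] (no swap needed)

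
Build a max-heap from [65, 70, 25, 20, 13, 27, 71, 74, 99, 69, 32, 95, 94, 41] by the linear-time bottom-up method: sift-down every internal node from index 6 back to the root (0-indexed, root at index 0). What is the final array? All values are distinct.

[99, 74, 95, 70, 69, 94, 71, 65, 20, 13, 32, 27, 25, 41]

sift down from index 6: already satisfies heap property
sift down from index 5:
  27 vs larger child 95 at index 11, swap → [65, 70, 25, 20, 13, 95, 71, 74, 99, 69, 32, 27, 94, 41]
sift down from index 4:
  13 vs larger child 69 at index 9, swap → [65, 70, 25, 20, 69, 95, 71, 74, 99, 13, 32, 27, 94, 41]
sift down from index 3:
  20 vs larger child 99 at index 8, swap → [65, 70, 25, 99, 69, 95, 71, 74, 20, 13, 32, 27, 94, 41]
sift down from index 2:
  25 vs larger child 95 at index 5, swap → [65, 70, 95, 99, 69, 25, 71, 74, 20, 13, 32, 27, 94, 41]
  25 vs larger child 94 at index 12, swap → [65, 70, 95, 99, 69, 94, 71, 74, 20, 13, 32, 27, 25, 41]
sift down from index 1:
  70 vs larger child 99 at index 3, swap → [65, 99, 95, 70, 69, 94, 71, 74, 20, 13, 32, 27, 25, 41]
  70 vs larger child 74 at index 7, swap → [65, 99, 95, 74, 69, 94, 71, 70, 20, 13, 32, 27, 25, 41]
sift down from index 0:
  65 vs larger child 99 at index 1, swap → [99, 65, 95, 74, 69, 94, 71, 70, 20, 13, 32, 27, 25, 41]
  65 vs larger child 74 at index 3, swap → [99, 74, 95, 65, 69, 94, 71, 70, 20, 13, 32, 27, 25, 41]
  65 vs larger child 70 at index 7, swap → [99, 74, 95, 70, 69, 94, 71, 65, 20, 13, 32, 27, 25, 41]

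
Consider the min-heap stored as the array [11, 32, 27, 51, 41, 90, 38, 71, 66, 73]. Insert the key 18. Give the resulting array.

append 18 at index 10 → [11, 32, 27, 51, 41, 90, 38, 71, 66, 73, 18]
18 < parent 41 at index 4, swap → [11, 32, 27, 51, 18, 90, 38, 71, 66, 73, 41]
18 < parent 32 at index 1, swap → [11, 18, 27, 51, 32, 90, 38, 71, 66, 73, 41]

[11, 18, 27, 51, 32, 90, 38, 71, 66, 73, 41]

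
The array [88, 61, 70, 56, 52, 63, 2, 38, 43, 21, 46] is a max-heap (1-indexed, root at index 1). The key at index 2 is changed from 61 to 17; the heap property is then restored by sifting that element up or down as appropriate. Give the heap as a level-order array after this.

[88, 56, 70, 43, 52, 63, 2, 38, 17, 21, 46]

set index 2 from 61 to 17 → [88, 17, 70, 56, 52, 63, 2, 38, 43, 21, 46]
17 vs larger child 56 at index 4, swap → [88, 56, 70, 17, 52, 63, 2, 38, 43, 21, 46]
17 vs larger child 43 at index 9, swap → [88, 56, 70, 43, 52, 63, 2, 38, 17, 21, 46]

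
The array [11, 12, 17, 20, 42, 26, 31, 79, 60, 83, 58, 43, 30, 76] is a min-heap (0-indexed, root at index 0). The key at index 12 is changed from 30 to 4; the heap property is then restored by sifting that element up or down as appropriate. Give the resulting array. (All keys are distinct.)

[4, 12, 11, 20, 42, 17, 31, 79, 60, 83, 58, 43, 26, 76]

set index 12 from 30 to 4 → [11, 12, 17, 20, 42, 26, 31, 79, 60, 83, 58, 43, 4, 76]
4 < parent 26 at index 5, swap → [11, 12, 17, 20, 42, 4, 31, 79, 60, 83, 58, 43, 26, 76]
4 < parent 17 at index 2, swap → [11, 12, 4, 20, 42, 17, 31, 79, 60, 83, 58, 43, 26, 76]
4 < parent 11 at index 0, swap → [4, 12, 11, 20, 42, 17, 31, 79, 60, 83, 58, 43, 26, 76]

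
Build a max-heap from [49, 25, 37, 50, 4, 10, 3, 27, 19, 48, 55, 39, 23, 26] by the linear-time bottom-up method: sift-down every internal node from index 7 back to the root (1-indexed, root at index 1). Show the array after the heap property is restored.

[55, 50, 39, 49, 48, 37, 26, 27, 19, 25, 4, 10, 23, 3]

sift down from index 7:
  3 vs only child 26 at index 14, swap → [49, 25, 37, 50, 4, 10, 26, 27, 19, 48, 55, 39, 23, 3]
sift down from index 6:
  10 vs larger child 39 at index 12, swap → [49, 25, 37, 50, 4, 39, 26, 27, 19, 48, 55, 10, 23, 3]
sift down from index 5:
  4 vs larger child 55 at index 11, swap → [49, 25, 37, 50, 55, 39, 26, 27, 19, 48, 4, 10, 23, 3]
sift down from index 4: already satisfies heap property
sift down from index 3:
  37 vs larger child 39 at index 6, swap → [49, 25, 39, 50, 55, 37, 26, 27, 19, 48, 4, 10, 23, 3]
sift down from index 2:
  25 vs larger child 55 at index 5, swap → [49, 55, 39, 50, 25, 37, 26, 27, 19, 48, 4, 10, 23, 3]
  25 vs larger child 48 at index 10, swap → [49, 55, 39, 50, 48, 37, 26, 27, 19, 25, 4, 10, 23, 3]
sift down from index 1:
  49 vs larger child 55 at index 2, swap → [55, 49, 39, 50, 48, 37, 26, 27, 19, 25, 4, 10, 23, 3]
  49 vs larger child 50 at index 4, swap → [55, 50, 39, 49, 48, 37, 26, 27, 19, 25, 4, 10, 23, 3]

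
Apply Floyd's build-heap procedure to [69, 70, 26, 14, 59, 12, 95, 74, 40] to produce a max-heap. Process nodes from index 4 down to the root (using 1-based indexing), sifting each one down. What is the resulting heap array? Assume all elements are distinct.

sift down from index 4:
  14 vs larger child 74 at index 8, swap → [69, 70, 26, 74, 59, 12, 95, 14, 40]
sift down from index 3:
  26 vs larger child 95 at index 7, swap → [69, 70, 95, 74, 59, 12, 26, 14, 40]
sift down from index 2:
  70 vs larger child 74 at index 4, swap → [69, 74, 95, 70, 59, 12, 26, 14, 40]
sift down from index 1:
  69 vs larger child 95 at index 3, swap → [95, 74, 69, 70, 59, 12, 26, 14, 40]

[95, 74, 69, 70, 59, 12, 26, 14, 40]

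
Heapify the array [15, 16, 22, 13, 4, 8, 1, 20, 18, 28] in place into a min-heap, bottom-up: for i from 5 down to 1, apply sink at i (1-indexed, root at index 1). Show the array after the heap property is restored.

[1, 4, 8, 13, 16, 15, 22, 20, 18, 28]

sift down from index 5: already satisfies heap property
sift down from index 4: already satisfies heap property
sift down from index 3:
  22 vs smaller child 1 at index 7, swap → [15, 16, 1, 13, 4, 8, 22, 20, 18, 28]
sift down from index 2:
  16 vs smaller child 4 at index 5, swap → [15, 4, 1, 13, 16, 8, 22, 20, 18, 28]
sift down from index 1:
  15 vs smaller child 1 at index 3, swap → [1, 4, 15, 13, 16, 8, 22, 20, 18, 28]
  15 vs smaller child 8 at index 6, swap → [1, 4, 8, 13, 16, 15, 22, 20, 18, 28]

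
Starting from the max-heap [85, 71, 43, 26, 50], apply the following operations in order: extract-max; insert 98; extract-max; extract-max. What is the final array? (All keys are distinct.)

extract-max → returns 85:
  remove root 85; move last element 50 to root → [50, 71, 43, 26]
  50 vs larger child 71 at index 1, swap → [71, 50, 43, 26]
insert 98:
  append 98 at index 4 → [71, 50, 43, 26, 98]
  98 > parent 50 at index 1, swap → [71, 98, 43, 26, 50]
  98 > parent 71 at index 0, swap → [98, 71, 43, 26, 50]
extract-max → returns 98:
  remove root 98; move last element 50 to root → [50, 71, 43, 26]
  50 vs larger child 71 at index 1, swap → [71, 50, 43, 26]
extract-max → returns 71:
  remove root 71; move last element 26 to root → [26, 50, 43]
  26 vs larger child 50 at index 1, swap → [50, 26, 43]

[50, 26, 43]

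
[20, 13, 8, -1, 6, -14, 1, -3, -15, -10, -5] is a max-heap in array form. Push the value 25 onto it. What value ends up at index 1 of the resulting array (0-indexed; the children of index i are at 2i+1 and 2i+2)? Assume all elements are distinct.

append 25 at index 11 → [20, 13, 8, -1, 6, -14, 1, -3, -15, -10, -5, 25]
25 > parent -14 at index 5, swap → [20, 13, 8, -1, 6, 25, 1, -3, -15, -10, -5, -14]
25 > parent 8 at index 2, swap → [20, 13, 25, -1, 6, 8, 1, -3, -15, -10, -5, -14]
25 > parent 20 at index 0, swap → [25, 13, 20, -1, 6, 8, 1, -3, -15, -10, -5, -14]
resulting array: [25, 13, 20, -1, 6, 8, 1, -3, -15, -10, -5, -14]

13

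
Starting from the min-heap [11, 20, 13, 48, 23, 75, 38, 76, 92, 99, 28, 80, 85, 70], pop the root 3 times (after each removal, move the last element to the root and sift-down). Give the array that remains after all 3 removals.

extract-min #1 returns 11:
  remove root 11; move last element 70 to root → [70, 20, 13, 48, 23, 75, 38, 76, 92, 99, 28, 80, 85]
  70 vs smaller child 13 at index 2, swap → [13, 20, 70, 48, 23, 75, 38, 76, 92, 99, 28, 80, 85]
  70 vs smaller child 38 at index 6, swap → [13, 20, 38, 48, 23, 75, 70, 76, 92, 99, 28, 80, 85]
extract-min #2 returns 13:
  remove root 13; move last element 85 to root → [85, 20, 38, 48, 23, 75, 70, 76, 92, 99, 28, 80]
  85 vs smaller child 20 at index 1, swap → [20, 85, 38, 48, 23, 75, 70, 76, 92, 99, 28, 80]
  85 vs smaller child 23 at index 4, swap → [20, 23, 38, 48, 85, 75, 70, 76, 92, 99, 28, 80]
  85 vs smaller child 28 at index 10, swap → [20, 23, 38, 48, 28, 75, 70, 76, 92, 99, 85, 80]
extract-min #3 returns 20:
  remove root 20; move last element 80 to root → [80, 23, 38, 48, 28, 75, 70, 76, 92, 99, 85]
  80 vs smaller child 23 at index 1, swap → [23, 80, 38, 48, 28, 75, 70, 76, 92, 99, 85]
  80 vs smaller child 28 at index 4, swap → [23, 28, 38, 48, 80, 75, 70, 76, 92, 99, 85]

[23, 28, 38, 48, 80, 75, 70, 76, 92, 99, 85]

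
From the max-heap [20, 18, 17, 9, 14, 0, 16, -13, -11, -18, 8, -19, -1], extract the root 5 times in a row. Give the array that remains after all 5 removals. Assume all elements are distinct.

extract-max #1 returns 20:
  remove root 20; move last element -1 to root → [-1, 18, 17, 9, 14, 0, 16, -13, -11, -18, 8, -19]
  -1 vs larger child 18 at index 1, swap → [18, -1, 17, 9, 14, 0, 16, -13, -11, -18, 8, -19]
  -1 vs larger child 14 at index 4, swap → [18, 14, 17, 9, -1, 0, 16, -13, -11, -18, 8, -19]
  -1 vs larger child 8 at index 10, swap → [18, 14, 17, 9, 8, 0, 16, -13, -11, -18, -1, -19]
extract-max #2 returns 18:
  remove root 18; move last element -19 to root → [-19, 14, 17, 9, 8, 0, 16, -13, -11, -18, -1]
  -19 vs larger child 17 at index 2, swap → [17, 14, -19, 9, 8, 0, 16, -13, -11, -18, -1]
  -19 vs larger child 16 at index 6, swap → [17, 14, 16, 9, 8, 0, -19, -13, -11, -18, -1]
extract-max #3 returns 17:
  remove root 17; move last element -1 to root → [-1, 14, 16, 9, 8, 0, -19, -13, -11, -18]
  -1 vs larger child 16 at index 2, swap → [16, 14, -1, 9, 8, 0, -19, -13, -11, -18]
  -1 vs larger child 0 at index 5, swap → [16, 14, 0, 9, 8, -1, -19, -13, -11, -18]
extract-max #4 returns 16:
  remove root 16; move last element -18 to root → [-18, 14, 0, 9, 8, -1, -19, -13, -11]
  -18 vs larger child 14 at index 1, swap → [14, -18, 0, 9, 8, -1, -19, -13, -11]
  -18 vs larger child 9 at index 3, swap → [14, 9, 0, -18, 8, -1, -19, -13, -11]
  -18 vs larger child -11 at index 8, swap → [14, 9, 0, -11, 8, -1, -19, -13, -18]
extract-max #5 returns 14:
  remove root 14; move last element -18 to root → [-18, 9, 0, -11, 8, -1, -19, -13]
  -18 vs larger child 9 at index 1, swap → [9, -18, 0, -11, 8, -1, -19, -13]
  -18 vs larger child 8 at index 4, swap → [9, 8, 0, -11, -18, -1, -19, -13]

[9, 8, 0, -11, -18, -1, -19, -13]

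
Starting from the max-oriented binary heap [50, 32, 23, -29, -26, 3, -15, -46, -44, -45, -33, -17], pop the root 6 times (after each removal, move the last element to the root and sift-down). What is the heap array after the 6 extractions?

[-26, -29, -33, -45, -46, -44]

extract-max #1 returns 50:
  remove root 50; move last element -17 to root → [-17, 32, 23, -29, -26, 3, -15, -46, -44, -45, -33]
  -17 vs larger child 32 at index 1, swap → [32, -17, 23, -29, -26, 3, -15, -46, -44, -45, -33]
extract-max #2 returns 32:
  remove root 32; move last element -33 to root → [-33, -17, 23, -29, -26, 3, -15, -46, -44, -45]
  -33 vs larger child 23 at index 2, swap → [23, -17, -33, -29, -26, 3, -15, -46, -44, -45]
  -33 vs larger child 3 at index 5, swap → [23, -17, 3, -29, -26, -33, -15, -46, -44, -45]
extract-max #3 returns 23:
  remove root 23; move last element -45 to root → [-45, -17, 3, -29, -26, -33, -15, -46, -44]
  -45 vs larger child 3 at index 2, swap → [3, -17, -45, -29, -26, -33, -15, -46, -44]
  -45 vs larger child -15 at index 6, swap → [3, -17, -15, -29, -26, -33, -45, -46, -44]
extract-max #4 returns 3:
  remove root 3; move last element -44 to root → [-44, -17, -15, -29, -26, -33, -45, -46]
  -44 vs larger child -15 at index 2, swap → [-15, -17, -44, -29, -26, -33, -45, -46]
  -44 vs larger child -33 at index 5, swap → [-15, -17, -33, -29, -26, -44, -45, -46]
extract-max #5 returns -15:
  remove root -15; move last element -46 to root → [-46, -17, -33, -29, -26, -44, -45]
  -46 vs larger child -17 at index 1, swap → [-17, -46, -33, -29, -26, -44, -45]
  -46 vs larger child -26 at index 4, swap → [-17, -26, -33, -29, -46, -44, -45]
extract-max #6 returns -17:
  remove root -17; move last element -45 to root → [-45, -26, -33, -29, -46, -44]
  -45 vs larger child -26 at index 1, swap → [-26, -45, -33, -29, -46, -44]
  -45 vs larger child -29 at index 3, swap → [-26, -29, -33, -45, -46, -44]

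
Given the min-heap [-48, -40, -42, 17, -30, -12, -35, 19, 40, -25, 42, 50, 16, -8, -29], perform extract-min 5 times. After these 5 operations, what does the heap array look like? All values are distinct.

extract-min #1 returns -48:
  remove root -48; move last element -29 to root → [-29, -40, -42, 17, -30, -12, -35, 19, 40, -25, 42, 50, 16, -8]
  -29 vs smaller child -42 at index 2, swap → [-42, -40, -29, 17, -30, -12, -35, 19, 40, -25, 42, 50, 16, -8]
  -29 vs smaller child -35 at index 6, swap → [-42, -40, -35, 17, -30, -12, -29, 19, 40, -25, 42, 50, 16, -8]
extract-min #2 returns -42:
  remove root -42; move last element -8 to root → [-8, -40, -35, 17, -30, -12, -29, 19, 40, -25, 42, 50, 16]
  -8 vs smaller child -40 at index 1, swap → [-40, -8, -35, 17, -30, -12, -29, 19, 40, -25, 42, 50, 16]
  -8 vs smaller child -30 at index 4, swap → [-40, -30, -35, 17, -8, -12, -29, 19, 40, -25, 42, 50, 16]
  -8 vs smaller child -25 at index 9, swap → [-40, -30, -35, 17, -25, -12, -29, 19, 40, -8, 42, 50, 16]
extract-min #3 returns -40:
  remove root -40; move last element 16 to root → [16, -30, -35, 17, -25, -12, -29, 19, 40, -8, 42, 50]
  16 vs smaller child -35 at index 2, swap → [-35, -30, 16, 17, -25, -12, -29, 19, 40, -8, 42, 50]
  16 vs smaller child -29 at index 6, swap → [-35, -30, -29, 17, -25, -12, 16, 19, 40, -8, 42, 50]
extract-min #4 returns -35:
  remove root -35; move last element 50 to root → [50, -30, -29, 17, -25, -12, 16, 19, 40, -8, 42]
  50 vs smaller child -30 at index 1, swap → [-30, 50, -29, 17, -25, -12, 16, 19, 40, -8, 42]
  50 vs smaller child -25 at index 4, swap → [-30, -25, -29, 17, 50, -12, 16, 19, 40, -8, 42]
  50 vs smaller child -8 at index 9, swap → [-30, -25, -29, 17, -8, -12, 16, 19, 40, 50, 42]
extract-min #5 returns -30:
  remove root -30; move last element 42 to root → [42, -25, -29, 17, -8, -12, 16, 19, 40, 50]
  42 vs smaller child -29 at index 2, swap → [-29, -25, 42, 17, -8, -12, 16, 19, 40, 50]
  42 vs smaller child -12 at index 5, swap → [-29, -25, -12, 17, -8, 42, 16, 19, 40, 50]

[-29, -25, -12, 17, -8, 42, 16, 19, 40, 50]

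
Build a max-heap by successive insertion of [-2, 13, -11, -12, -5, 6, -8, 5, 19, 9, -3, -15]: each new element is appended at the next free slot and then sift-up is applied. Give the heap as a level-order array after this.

Insert -2:
  append -2 at index 0 → [-2] (no swap needed)
Insert 13:
  append 13 at index 1 → [-2, 13]
  13 > parent -2 at index 0, swap → [13, -2]
Insert -11:
  append -11 at index 2 → [13, -2, -11] (no swap needed)
Insert -12:
  append -12 at index 3 → [13, -2, -11, -12] (no swap needed)
Insert -5:
  append -5 at index 4 → [13, -2, -11, -12, -5] (no swap needed)
Insert 6:
  append 6 at index 5 → [13, -2, -11, -12, -5, 6]
  6 > parent -11 at index 2, swap → [13, -2, 6, -12, -5, -11]
Insert -8:
  append -8 at index 6 → [13, -2, 6, -12, -5, -11, -8] (no swap needed)
Insert 5:
  append 5 at index 7 → [13, -2, 6, -12, -5, -11, -8, 5]
  5 > parent -12 at index 3, swap → [13, -2, 6, 5, -5, -11, -8, -12]
  5 > parent -2 at index 1, swap → [13, 5, 6, -2, -5, -11, -8, -12]
Insert 19:
  append 19 at index 8 → [13, 5, 6, -2, -5, -11, -8, -12, 19]
  19 > parent -2 at index 3, swap → [13, 5, 6, 19, -5, -11, -8, -12, -2]
  19 > parent 5 at index 1, swap → [13, 19, 6, 5, -5, -11, -8, -12, -2]
  19 > parent 13 at index 0, swap → [19, 13, 6, 5, -5, -11, -8, -12, -2]
Insert 9:
  append 9 at index 9 → [19, 13, 6, 5, -5, -11, -8, -12, -2, 9]
  9 > parent -5 at index 4, swap → [19, 13, 6, 5, 9, -11, -8, -12, -2, -5]
Insert -3:
  append -3 at index 10 → [19, 13, 6, 5, 9, -11, -8, -12, -2, -5, -3] (no swap needed)
Insert -15:
  append -15 at index 11 → [19, 13, 6, 5, 9, -11, -8, -12, -2, -5, -3, -15] (no swap needed)

[19, 13, 6, 5, 9, -11, -8, -12, -2, -5, -3, -15]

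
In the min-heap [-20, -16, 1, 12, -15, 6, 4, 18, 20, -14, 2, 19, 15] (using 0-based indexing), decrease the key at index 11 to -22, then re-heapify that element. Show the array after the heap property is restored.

set index 11 from 19 to -22 → [-20, -16, 1, 12, -15, 6, 4, 18, 20, -14, 2, -22, 15]
-22 < parent 6 at index 5, swap → [-20, -16, 1, 12, -15, -22, 4, 18, 20, -14, 2, 6, 15]
-22 < parent 1 at index 2, swap → [-20, -16, -22, 12, -15, 1, 4, 18, 20, -14, 2, 6, 15]
-22 < parent -20 at index 0, swap → [-22, -16, -20, 12, -15, 1, 4, 18, 20, -14, 2, 6, 15]

[-22, -16, -20, 12, -15, 1, 4, 18, 20, -14, 2, 6, 15]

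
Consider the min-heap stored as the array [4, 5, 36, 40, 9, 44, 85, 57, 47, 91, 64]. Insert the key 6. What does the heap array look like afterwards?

append 6 at index 11 → [4, 5, 36, 40, 9, 44, 85, 57, 47, 91, 64, 6]
6 < parent 44 at index 5, swap → [4, 5, 36, 40, 9, 6, 85, 57, 47, 91, 64, 44]
6 < parent 36 at index 2, swap → [4, 5, 6, 40, 9, 36, 85, 57, 47, 91, 64, 44]

[4, 5, 6, 40, 9, 36, 85, 57, 47, 91, 64, 44]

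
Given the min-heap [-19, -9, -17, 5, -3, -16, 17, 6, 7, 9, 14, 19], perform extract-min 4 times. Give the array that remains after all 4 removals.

[-3, 5, 14, 6, 9, 19, 17, 7]

extract-min #1 returns -19:
  remove root -19; move last element 19 to root → [19, -9, -17, 5, -3, -16, 17, 6, 7, 9, 14]
  19 vs smaller child -17 at index 2, swap → [-17, -9, 19, 5, -3, -16, 17, 6, 7, 9, 14]
  19 vs smaller child -16 at index 5, swap → [-17, -9, -16, 5, -3, 19, 17, 6, 7, 9, 14]
extract-min #2 returns -17:
  remove root -17; move last element 14 to root → [14, -9, -16, 5, -3, 19, 17, 6, 7, 9]
  14 vs smaller child -16 at index 2, swap → [-16, -9, 14, 5, -3, 19, 17, 6, 7, 9]
extract-min #3 returns -16:
  remove root -16; move last element 9 to root → [9, -9, 14, 5, -3, 19, 17, 6, 7]
  9 vs smaller child -9 at index 1, swap → [-9, 9, 14, 5, -3, 19, 17, 6, 7]
  9 vs smaller child -3 at index 4, swap → [-9, -3, 14, 5, 9, 19, 17, 6, 7]
extract-min #4 returns -9:
  remove root -9; move last element 7 to root → [7, -3, 14, 5, 9, 19, 17, 6]
  7 vs smaller child -3 at index 1, swap → [-3, 7, 14, 5, 9, 19, 17, 6]
  7 vs smaller child 5 at index 3, swap → [-3, 5, 14, 7, 9, 19, 17, 6]
  7 vs only child 6 at index 7, swap → [-3, 5, 14, 6, 9, 19, 17, 7]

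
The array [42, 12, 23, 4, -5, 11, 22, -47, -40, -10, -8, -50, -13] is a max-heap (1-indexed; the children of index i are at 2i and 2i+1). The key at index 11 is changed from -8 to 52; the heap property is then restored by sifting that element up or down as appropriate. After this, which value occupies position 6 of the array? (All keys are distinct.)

11

set index 11 from -8 to 52 → [42, 12, 23, 4, -5, 11, 22, -47, -40, -10, 52, -50, -13]
52 > parent -5 at index 5, swap → [42, 12, 23, 4, 52, 11, 22, -47, -40, -10, -5, -50, -13]
52 > parent 12 at index 2, swap → [42, 52, 23, 4, 12, 11, 22, -47, -40, -10, -5, -50, -13]
52 > parent 42 at index 1, swap → [52, 42, 23, 4, 12, 11, 22, -47, -40, -10, -5, -50, -13]
resulting array: [52, 42, 23, 4, 12, 11, 22, -47, -40, -10, -5, -50, -13]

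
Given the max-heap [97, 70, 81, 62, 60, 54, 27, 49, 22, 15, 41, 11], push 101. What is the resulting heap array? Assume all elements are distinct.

append 101 at index 12 → [97, 70, 81, 62, 60, 54, 27, 49, 22, 15, 41, 11, 101]
101 > parent 54 at index 5, swap → [97, 70, 81, 62, 60, 101, 27, 49, 22, 15, 41, 11, 54]
101 > parent 81 at index 2, swap → [97, 70, 101, 62, 60, 81, 27, 49, 22, 15, 41, 11, 54]
101 > parent 97 at index 0, swap → [101, 70, 97, 62, 60, 81, 27, 49, 22, 15, 41, 11, 54]

[101, 70, 97, 62, 60, 81, 27, 49, 22, 15, 41, 11, 54]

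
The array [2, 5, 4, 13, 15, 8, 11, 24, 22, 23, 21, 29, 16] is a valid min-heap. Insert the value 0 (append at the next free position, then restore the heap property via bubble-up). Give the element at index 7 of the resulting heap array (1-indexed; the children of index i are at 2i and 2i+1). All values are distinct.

4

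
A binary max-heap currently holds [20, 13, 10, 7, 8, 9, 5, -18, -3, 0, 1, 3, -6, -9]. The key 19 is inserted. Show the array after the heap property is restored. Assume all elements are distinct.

[20, 13, 19, 7, 8, 9, 10, -18, -3, 0, 1, 3, -6, -9, 5]

append 19 at index 14 → [20, 13, 10, 7, 8, 9, 5, -18, -3, 0, 1, 3, -6, -9, 19]
19 > parent 5 at index 6, swap → [20, 13, 10, 7, 8, 9, 19, -18, -3, 0, 1, 3, -6, -9, 5]
19 > parent 10 at index 2, swap → [20, 13, 19, 7, 8, 9, 10, -18, -3, 0, 1, 3, -6, -9, 5]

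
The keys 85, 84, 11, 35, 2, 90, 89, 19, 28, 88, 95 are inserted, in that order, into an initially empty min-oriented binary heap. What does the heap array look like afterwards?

Insert 85:
  append 85 at index 0 → [85] (no swap needed)
Insert 84:
  append 84 at index 1 → [85, 84]
  84 < parent 85 at index 0, swap → [84, 85]
Insert 11:
  append 11 at index 2 → [84, 85, 11]
  11 < parent 84 at index 0, swap → [11, 85, 84]
Insert 35:
  append 35 at index 3 → [11, 85, 84, 35]
  35 < parent 85 at index 1, swap → [11, 35, 84, 85]
Insert 2:
  append 2 at index 4 → [11, 35, 84, 85, 2]
  2 < parent 35 at index 1, swap → [11, 2, 84, 85, 35]
  2 < parent 11 at index 0, swap → [2, 11, 84, 85, 35]
Insert 90:
  append 90 at index 5 → [2, 11, 84, 85, 35, 90] (no swap needed)
Insert 89:
  append 89 at index 6 → [2, 11, 84, 85, 35, 90, 89] (no swap needed)
Insert 19:
  append 19 at index 7 → [2, 11, 84, 85, 35, 90, 89, 19]
  19 < parent 85 at index 3, swap → [2, 11, 84, 19, 35, 90, 89, 85]
Insert 28:
  append 28 at index 8 → [2, 11, 84, 19, 35, 90, 89, 85, 28] (no swap needed)
Insert 88:
  append 88 at index 9 → [2, 11, 84, 19, 35, 90, 89, 85, 28, 88] (no swap needed)
Insert 95:
  append 95 at index 10 → [2, 11, 84, 19, 35, 90, 89, 85, 28, 88, 95] (no swap needed)

[2, 11, 84, 19, 35, 90, 89, 85, 28, 88, 95]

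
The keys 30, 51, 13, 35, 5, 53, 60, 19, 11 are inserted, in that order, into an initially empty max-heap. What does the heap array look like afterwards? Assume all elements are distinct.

Insert 30:
  append 30 at index 0 → [30] (no swap needed)
Insert 51:
  append 51 at index 1 → [30, 51]
  51 > parent 30 at index 0, swap → [51, 30]
Insert 13:
  append 13 at index 2 → [51, 30, 13] (no swap needed)
Insert 35:
  append 35 at index 3 → [51, 30, 13, 35]
  35 > parent 30 at index 1, swap → [51, 35, 13, 30]
Insert 5:
  append 5 at index 4 → [51, 35, 13, 30, 5] (no swap needed)
Insert 53:
  append 53 at index 5 → [51, 35, 13, 30, 5, 53]
  53 > parent 13 at index 2, swap → [51, 35, 53, 30, 5, 13]
  53 > parent 51 at index 0, swap → [53, 35, 51, 30, 5, 13]
Insert 60:
  append 60 at index 6 → [53, 35, 51, 30, 5, 13, 60]
  60 > parent 51 at index 2, swap → [53, 35, 60, 30, 5, 13, 51]
  60 > parent 53 at index 0, swap → [60, 35, 53, 30, 5, 13, 51]
Insert 19:
  append 19 at index 7 → [60, 35, 53, 30, 5, 13, 51, 19] (no swap needed)
Insert 11:
  append 11 at index 8 → [60, 35, 53, 30, 5, 13, 51, 19, 11] (no swap needed)

[60, 35, 53, 30, 5, 13, 51, 19, 11]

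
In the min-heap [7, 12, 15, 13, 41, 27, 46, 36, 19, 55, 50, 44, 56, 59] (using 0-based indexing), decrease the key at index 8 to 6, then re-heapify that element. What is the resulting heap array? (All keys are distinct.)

[6, 7, 15, 12, 41, 27, 46, 36, 13, 55, 50, 44, 56, 59]

set index 8 from 19 to 6 → [7, 12, 15, 13, 41, 27, 46, 36, 6, 55, 50, 44, 56, 59]
6 < parent 13 at index 3, swap → [7, 12, 15, 6, 41, 27, 46, 36, 13, 55, 50, 44, 56, 59]
6 < parent 12 at index 1, swap → [7, 6, 15, 12, 41, 27, 46, 36, 13, 55, 50, 44, 56, 59]
6 < parent 7 at index 0, swap → [6, 7, 15, 12, 41, 27, 46, 36, 13, 55, 50, 44, 56, 59]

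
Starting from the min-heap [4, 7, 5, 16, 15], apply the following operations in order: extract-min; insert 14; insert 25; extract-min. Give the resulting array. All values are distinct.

[7, 14, 15, 16, 25]

extract-min → returns 4:
  remove root 4; move last element 15 to root → [15, 7, 5, 16]
  15 vs smaller child 5 at index 2, swap → [5, 7, 15, 16]
insert 14:
  append 14 at index 4 → [5, 7, 15, 16, 14] (no swap needed)
insert 25:
  append 25 at index 5 → [5, 7, 15, 16, 14, 25] (no swap needed)
extract-min → returns 5:
  remove root 5; move last element 25 to root → [25, 7, 15, 16, 14]
  25 vs smaller child 7 at index 1, swap → [7, 25, 15, 16, 14]
  25 vs smaller child 14 at index 4, swap → [7, 14, 15, 16, 25]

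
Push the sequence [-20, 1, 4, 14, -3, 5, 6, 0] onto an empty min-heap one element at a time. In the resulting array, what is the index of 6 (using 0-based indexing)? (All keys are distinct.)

6

Insert -20:
  append -20 at index 0 → [-20] (no swap needed)
Insert 1:
  append 1 at index 1 → [-20, 1] (no swap needed)
Insert 4:
  append 4 at index 2 → [-20, 1, 4] (no swap needed)
Insert 14:
  append 14 at index 3 → [-20, 1, 4, 14] (no swap needed)
Insert -3:
  append -3 at index 4 → [-20, 1, 4, 14, -3]
  -3 < parent 1 at index 1, swap → [-20, -3, 4, 14, 1]
Insert 5:
  append 5 at index 5 → [-20, -3, 4, 14, 1, 5] (no swap needed)
Insert 6:
  append 6 at index 6 → [-20, -3, 4, 14, 1, 5, 6] (no swap needed)
Insert 0:
  append 0 at index 7 → [-20, -3, 4, 14, 1, 5, 6, 0]
  0 < parent 14 at index 3, swap → [-20, -3, 4, 0, 1, 5, 6, 14]
resulting array: [-20, -3, 4, 0, 1, 5, 6, 14]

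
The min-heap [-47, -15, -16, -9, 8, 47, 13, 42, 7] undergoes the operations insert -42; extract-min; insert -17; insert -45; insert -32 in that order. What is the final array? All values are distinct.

insert -42:
  append -42 at index 9 → [-47, -15, -16, -9, 8, 47, 13, 42, 7, -42]
  -42 < parent 8 at index 4, swap → [-47, -15, -16, -9, -42, 47, 13, 42, 7, 8]
  -42 < parent -15 at index 1, swap → [-47, -42, -16, -9, -15, 47, 13, 42, 7, 8]
extract-min → returns -47:
  remove root -47; move last element 8 to root → [8, -42, -16, -9, -15, 47, 13, 42, 7]
  8 vs smaller child -42 at index 1, swap → [-42, 8, -16, -9, -15, 47, 13, 42, 7]
  8 vs smaller child -15 at index 4, swap → [-42, -15, -16, -9, 8, 47, 13, 42, 7]
insert -17:
  append -17 at index 9 → [-42, -15, -16, -9, 8, 47, 13, 42, 7, -17]
  -17 < parent 8 at index 4, swap → [-42, -15, -16, -9, -17, 47, 13, 42, 7, 8]
  -17 < parent -15 at index 1, swap → [-42, -17, -16, -9, -15, 47, 13, 42, 7, 8]
insert -45:
  append -45 at index 10 → [-42, -17, -16, -9, -15, 47, 13, 42, 7, 8, -45]
  -45 < parent -15 at index 4, swap → [-42, -17, -16, -9, -45, 47, 13, 42, 7, 8, -15]
  -45 < parent -17 at index 1, swap → [-42, -45, -16, -9, -17, 47, 13, 42, 7, 8, -15]
  -45 < parent -42 at index 0, swap → [-45, -42, -16, -9, -17, 47, 13, 42, 7, 8, -15]
insert -32:
  append -32 at index 11 → [-45, -42, -16, -9, -17, 47, 13, 42, 7, 8, -15, -32]
  -32 < parent 47 at index 5, swap → [-45, -42, -16, -9, -17, -32, 13, 42, 7, 8, -15, 47]
  -32 < parent -16 at index 2, swap → [-45, -42, -32, -9, -17, -16, 13, 42, 7, 8, -15, 47]

[-45, -42, -32, -9, -17, -16, 13, 42, 7, 8, -15, 47]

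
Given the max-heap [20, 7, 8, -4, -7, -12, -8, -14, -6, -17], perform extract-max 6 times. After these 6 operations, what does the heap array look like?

[-8, -12, -17, -14]

extract-max #1 returns 20:
  remove root 20; move last element -17 to root → [-17, 7, 8, -4, -7, -12, -8, -14, -6]
  -17 vs larger child 8 at index 2, swap → [8, 7, -17, -4, -7, -12, -8, -14, -6]
  -17 vs larger child -8 at index 6, swap → [8, 7, -8, -4, -7, -12, -17, -14, -6]
extract-max #2 returns 8:
  remove root 8; move last element -6 to root → [-6, 7, -8, -4, -7, -12, -17, -14]
  -6 vs larger child 7 at index 1, swap → [7, -6, -8, -4, -7, -12, -17, -14]
  -6 vs larger child -4 at index 3, swap → [7, -4, -8, -6, -7, -12, -17, -14]
extract-max #3 returns 7:
  remove root 7; move last element -14 to root → [-14, -4, -8, -6, -7, -12, -17]
  -14 vs larger child -4 at index 1, swap → [-4, -14, -8, -6, -7, -12, -17]
  -14 vs larger child -6 at index 3, swap → [-4, -6, -8, -14, -7, -12, -17]
extract-max #4 returns -4:
  remove root -4; move last element -17 to root → [-17, -6, -8, -14, -7, -12]
  -17 vs larger child -6 at index 1, swap → [-6, -17, -8, -14, -7, -12]
  -17 vs larger child -7 at index 4, swap → [-6, -7, -8, -14, -17, -12]
extract-max #5 returns -6:
  remove root -6; move last element -12 to root → [-12, -7, -8, -14, -17]
  -12 vs larger child -7 at index 1, swap → [-7, -12, -8, -14, -17]
extract-max #6 returns -7:
  remove root -7; move last element -17 to root → [-17, -12, -8, -14]
  -17 vs larger child -8 at index 2, swap → [-8, -12, -17, -14]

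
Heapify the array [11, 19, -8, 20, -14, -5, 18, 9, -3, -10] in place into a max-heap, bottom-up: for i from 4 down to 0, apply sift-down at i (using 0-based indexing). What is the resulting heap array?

sift down from index 4:
  -14 vs only child -10 at index 9, swap → [11, 19, -8, 20, -10, -5, 18, 9, -3, -14]
sift down from index 3: already satisfies heap property
sift down from index 2:
  -8 vs larger child 18 at index 6, swap → [11, 19, 18, 20, -10, -5, -8, 9, -3, -14]
sift down from index 1:
  19 vs larger child 20 at index 3, swap → [11, 20, 18, 19, -10, -5, -8, 9, -3, -14]
sift down from index 0:
  11 vs larger child 20 at index 1, swap → [20, 11, 18, 19, -10, -5, -8, 9, -3, -14]
  11 vs larger child 19 at index 3, swap → [20, 19, 18, 11, -10, -5, -8, 9, -3, -14]

[20, 19, 18, 11, -10, -5, -8, 9, -3, -14]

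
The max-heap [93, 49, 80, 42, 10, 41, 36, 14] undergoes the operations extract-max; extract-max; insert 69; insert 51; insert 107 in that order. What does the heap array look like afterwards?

[107, 69, 49, 51, 10, 14, 41, 36, 42]

extract-max → returns 93:
  remove root 93; move last element 14 to root → [14, 49, 80, 42, 10, 41, 36]
  14 vs larger child 80 at index 2, swap → [80, 49, 14, 42, 10, 41, 36]
  14 vs larger child 41 at index 5, swap → [80, 49, 41, 42, 10, 14, 36]
extract-max → returns 80:
  remove root 80; move last element 36 to root → [36, 49, 41, 42, 10, 14]
  36 vs larger child 49 at index 1, swap → [49, 36, 41, 42, 10, 14]
  36 vs larger child 42 at index 3, swap → [49, 42, 41, 36, 10, 14]
insert 69:
  append 69 at index 6 → [49, 42, 41, 36, 10, 14, 69]
  69 > parent 41 at index 2, swap → [49, 42, 69, 36, 10, 14, 41]
  69 > parent 49 at index 0, swap → [69, 42, 49, 36, 10, 14, 41]
insert 51:
  append 51 at index 7 → [69, 42, 49, 36, 10, 14, 41, 51]
  51 > parent 36 at index 3, swap → [69, 42, 49, 51, 10, 14, 41, 36]
  51 > parent 42 at index 1, swap → [69, 51, 49, 42, 10, 14, 41, 36]
insert 107:
  append 107 at index 8 → [69, 51, 49, 42, 10, 14, 41, 36, 107]
  107 > parent 42 at index 3, swap → [69, 51, 49, 107, 10, 14, 41, 36, 42]
  107 > parent 51 at index 1, swap → [69, 107, 49, 51, 10, 14, 41, 36, 42]
  107 > parent 69 at index 0, swap → [107, 69, 49, 51, 10, 14, 41, 36, 42]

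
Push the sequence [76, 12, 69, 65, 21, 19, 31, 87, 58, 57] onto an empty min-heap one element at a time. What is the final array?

Insert 76:
  append 76 at index 0 → [76] (no swap needed)
Insert 12:
  append 12 at index 1 → [76, 12]
  12 < parent 76 at index 0, swap → [12, 76]
Insert 69:
  append 69 at index 2 → [12, 76, 69] (no swap needed)
Insert 65:
  append 65 at index 3 → [12, 76, 69, 65]
  65 < parent 76 at index 1, swap → [12, 65, 69, 76]
Insert 21:
  append 21 at index 4 → [12, 65, 69, 76, 21]
  21 < parent 65 at index 1, swap → [12, 21, 69, 76, 65]
Insert 19:
  append 19 at index 5 → [12, 21, 69, 76, 65, 19]
  19 < parent 69 at index 2, swap → [12, 21, 19, 76, 65, 69]
Insert 31:
  append 31 at index 6 → [12, 21, 19, 76, 65, 69, 31] (no swap needed)
Insert 87:
  append 87 at index 7 → [12, 21, 19, 76, 65, 69, 31, 87] (no swap needed)
Insert 58:
  append 58 at index 8 → [12, 21, 19, 76, 65, 69, 31, 87, 58]
  58 < parent 76 at index 3, swap → [12, 21, 19, 58, 65, 69, 31, 87, 76]
Insert 57:
  append 57 at index 9 → [12, 21, 19, 58, 65, 69, 31, 87, 76, 57]
  57 < parent 65 at index 4, swap → [12, 21, 19, 58, 57, 69, 31, 87, 76, 65]

[12, 21, 19, 58, 57, 69, 31, 87, 76, 65]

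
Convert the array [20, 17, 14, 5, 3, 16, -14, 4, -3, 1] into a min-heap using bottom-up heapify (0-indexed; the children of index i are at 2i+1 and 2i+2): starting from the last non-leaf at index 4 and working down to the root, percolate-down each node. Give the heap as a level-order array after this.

[-14, -3, 14, 4, 1, 16, 20, 17, 5, 3]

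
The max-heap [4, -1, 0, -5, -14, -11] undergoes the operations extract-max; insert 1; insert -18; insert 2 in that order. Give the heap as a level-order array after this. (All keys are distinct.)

extract-max → returns 4:
  remove root 4; move last element -11 to root → [-11, -1, 0, -5, -14]
  -11 vs larger child 0 at index 2, swap → [0, -1, -11, -5, -14]
insert 1:
  append 1 at index 5 → [0, -1, -11, -5, -14, 1]
  1 > parent -11 at index 2, swap → [0, -1, 1, -5, -14, -11]
  1 > parent 0 at index 0, swap → [1, -1, 0, -5, -14, -11]
insert -18:
  append -18 at index 6 → [1, -1, 0, -5, -14, -11, -18] (no swap needed)
insert 2:
  append 2 at index 7 → [1, -1, 0, -5, -14, -11, -18, 2]
  2 > parent -5 at index 3, swap → [1, -1, 0, 2, -14, -11, -18, -5]
  2 > parent -1 at index 1, swap → [1, 2, 0, -1, -14, -11, -18, -5]
  2 > parent 1 at index 0, swap → [2, 1, 0, -1, -14, -11, -18, -5]

[2, 1, 0, -1, -14, -11, -18, -5]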